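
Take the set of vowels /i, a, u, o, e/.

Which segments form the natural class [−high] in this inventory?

a, o, e

The feature [high] marks segments produced with the tongue body raised. In this inventory /a, o, e/ lack that property, so they are [−high]; /i, u/ are [+high].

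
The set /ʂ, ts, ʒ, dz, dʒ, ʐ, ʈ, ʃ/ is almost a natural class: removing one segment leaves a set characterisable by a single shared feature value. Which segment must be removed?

[strident] groups all but one: /ʂ, ts, ʃ, ʐ, dz, dʒ, ʒ/ share [+strident] while /ʈ/ (voiceless retroflex stop) alone is [−strident]. Removing any other segment would not leave a single-feature class that excludes it.

ʈ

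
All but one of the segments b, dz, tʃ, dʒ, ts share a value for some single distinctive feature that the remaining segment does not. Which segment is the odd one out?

The remaining segments after removing /b/ share [+delayed release]; /b/ (voiced bilabial stop) is [−delayed release]. For every other candidate removal, the leftover set fails to share any single feature value that the removed segment lacks.

b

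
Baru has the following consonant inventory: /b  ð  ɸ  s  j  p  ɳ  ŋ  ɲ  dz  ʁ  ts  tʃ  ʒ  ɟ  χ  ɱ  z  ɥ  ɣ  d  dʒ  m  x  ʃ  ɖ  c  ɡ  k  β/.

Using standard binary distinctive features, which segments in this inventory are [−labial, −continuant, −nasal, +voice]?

dz, ɟ, d, dʒ, ɖ, ɡ

Eliminate segments failing any feature: /b, ɸ, p, ɱ, ɥ, m, β/ are [+labial]; /ð, s, j, ʁ, ʒ, χ, z, ɣ, x, ʃ/ are [+continuant]; /ɳ, ŋ, ɲ/ are [+nasal]; /ts, tʃ, c, k/ are [−voice]. The remaining /dz, ɟ, d, dʒ, ɖ, ɡ/ satisfy [−labial], [−continuant], [−nasal], [+voice].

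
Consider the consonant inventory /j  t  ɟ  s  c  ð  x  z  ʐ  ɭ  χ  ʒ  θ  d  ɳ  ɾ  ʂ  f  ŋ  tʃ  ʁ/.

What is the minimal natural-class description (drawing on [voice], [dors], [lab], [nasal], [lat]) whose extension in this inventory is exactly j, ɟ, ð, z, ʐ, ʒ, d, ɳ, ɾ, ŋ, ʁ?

The class [+voice], [−lateral] has exactly /j, ɟ, ð, z, ʐ, ʒ, d, ɳ, ɾ, ŋ, ʁ/ as its extension in this inventory. No smaller conjunction from the listed features achieves this: [−lateral] alone would also admit /t, s, c, x, …/; [+voice] alone would also admit /ɭ/; and checking the remaining single features turns up none with this extension.

[+voice, −lat]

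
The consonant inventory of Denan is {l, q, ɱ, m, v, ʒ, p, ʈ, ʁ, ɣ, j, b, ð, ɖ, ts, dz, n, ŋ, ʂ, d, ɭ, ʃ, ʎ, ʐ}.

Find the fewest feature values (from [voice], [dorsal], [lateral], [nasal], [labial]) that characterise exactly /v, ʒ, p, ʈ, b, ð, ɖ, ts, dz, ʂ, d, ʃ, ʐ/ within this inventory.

[−nasal, −lateral, −dorsal]

/v, ʒ, p, ʈ, b, ð, ɖ, ts, dz, ʂ, d, ʃ, ʐ/ are all [−nasal], [−lateral], [−dorsal], and no other segment in the inventory matches all three values. Dropping any one of them over-generates: [−lateral, −dorsal] alone would also admit /ɱ, m, n/; [−nasal, −dorsal] alone would also admit /l, ɭ/; [−nasal, −lateral] alone would also admit /q, ʁ, ɣ, j/. No other combination of two listed features picks out exactly this set either, so fewer than three features will not do.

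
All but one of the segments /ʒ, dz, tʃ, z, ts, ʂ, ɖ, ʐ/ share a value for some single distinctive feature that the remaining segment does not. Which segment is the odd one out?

ɖ

[strident] groups all but one: /tʃ, ʒ, ts, ʂ, dz, z, ʐ/ share [+strident] while /ɖ/ (voiced retroflex stop) alone is [-strident]. Removing any other segment would not leave a single-feature class that excludes it.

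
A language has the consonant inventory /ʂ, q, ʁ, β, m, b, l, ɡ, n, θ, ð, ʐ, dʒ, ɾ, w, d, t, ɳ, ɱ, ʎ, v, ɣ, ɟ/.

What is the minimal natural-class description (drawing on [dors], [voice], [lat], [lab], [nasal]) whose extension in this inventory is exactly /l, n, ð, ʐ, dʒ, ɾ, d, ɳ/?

The class [+voice], [-labial], [-dorsal] has exactly /l, n, ð, ʐ, dʒ, ɾ, d, ɳ/ as its extension in this inventory. No smaller conjunction from the listed features achieves this: [-labial, -dorsal] alone would also admit /ʂ, θ, t/; [+voice, -dorsal] alone would also admit /β, m, b, ɱ, …/; [+voice, -labial] alone would also admit /ʁ, ɡ, ʎ, ɣ, …/; and checking the remaining two-feature bundles turns up none with this extension.

[+voice, -lab, -dors]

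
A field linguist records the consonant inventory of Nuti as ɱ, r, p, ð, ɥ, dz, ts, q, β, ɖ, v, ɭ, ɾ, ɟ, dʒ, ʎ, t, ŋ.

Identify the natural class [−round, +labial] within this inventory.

ɱ, p, β, v

Checking each segment against [−round], [+labial]: /ɱ/ (labiodental nasal), /p/ (voiceless bilabial stop), /β/ (voiced bilabial fricative), /v/ (voiced labiodental fricative) satisfy every feature; every other segment in the inventory fails at least one.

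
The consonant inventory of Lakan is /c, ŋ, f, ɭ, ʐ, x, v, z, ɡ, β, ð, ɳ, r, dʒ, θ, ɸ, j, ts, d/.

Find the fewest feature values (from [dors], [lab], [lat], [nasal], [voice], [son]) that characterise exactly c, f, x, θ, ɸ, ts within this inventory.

[−voice]

Every target segment is [−voice] and no other inventory member is, so one feature is enough.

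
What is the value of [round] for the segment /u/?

/u/ is the high back rounded tense vowel. The feature [round] marks segments produced with lip rounding; /u/ has this property, so it is [+round].

[+round]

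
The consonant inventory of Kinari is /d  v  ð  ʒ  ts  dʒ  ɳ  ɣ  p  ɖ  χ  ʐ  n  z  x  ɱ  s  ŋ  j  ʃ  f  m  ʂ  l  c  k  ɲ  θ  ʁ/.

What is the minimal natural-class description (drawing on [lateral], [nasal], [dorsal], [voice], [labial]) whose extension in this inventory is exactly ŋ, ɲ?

[+nasal, +dorsal]

The class [+nasal], [+dorsal] has exactly /ŋ, ɲ/ as its extension in this inventory. No smaller conjunction from the listed features achieves this: [+dorsal] alone would also admit /ɣ, χ, x, j, …/; [+nasal] alone would also admit /ɳ, n, ɱ, m/; and checking the remaining single features turns up none with this extension.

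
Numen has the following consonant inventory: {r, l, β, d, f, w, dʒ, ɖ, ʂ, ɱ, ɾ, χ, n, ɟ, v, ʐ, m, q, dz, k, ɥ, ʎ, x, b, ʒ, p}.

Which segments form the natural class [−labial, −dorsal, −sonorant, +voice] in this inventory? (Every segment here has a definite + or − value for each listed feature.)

Checking each segment against [−labial], [−dorsal], [−sonorant], [+voice]: /d/ (voiced alveolar stop), /dʒ/ (voiced postalveolar affricate), /ɖ/ (voiced retroflex stop), /ʐ/ (voiced retroflex fricative), /dz/ (voiced alveolar affricate), /ʒ/ (voiced postalveolar fricative) satisfy every feature; every other segment in the inventory fails at least one.

d, dʒ, ɖ, ʐ, dz, ʒ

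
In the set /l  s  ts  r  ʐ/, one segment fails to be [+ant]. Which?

/ʐ/ is the voiced retroflex fricative, which is [−anterior]; the rest — /s, l, ts, r/ — are [+anterior].

ʐ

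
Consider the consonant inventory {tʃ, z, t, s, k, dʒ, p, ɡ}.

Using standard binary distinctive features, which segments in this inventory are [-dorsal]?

The feature [dorsal] marks segments articulated with the tongue body. In this inventory /tʃ, z, t, s, dʒ, p/ lack that property, so they are [-dorsal]; /k, ɡ/ are [+dorsal].

tʃ, z, t, s, dʒ, p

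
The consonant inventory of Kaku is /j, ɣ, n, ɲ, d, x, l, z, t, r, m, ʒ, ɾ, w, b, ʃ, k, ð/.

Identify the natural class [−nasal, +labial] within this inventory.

w, b

The [−nasal] segments are /j, ɣ, d, x, l, z, t, r, ʒ, ɾ, w, b, ʃ, k, ð/.
Of those, [+labial] leaves /w, b/.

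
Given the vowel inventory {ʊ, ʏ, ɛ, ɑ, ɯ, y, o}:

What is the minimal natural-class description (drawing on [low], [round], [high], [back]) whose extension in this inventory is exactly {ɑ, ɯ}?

Every target segment is [+back], [-round]; each remaining inventory member fails at least one of these. Each conjunct is needed — [-round] alone would also admit /ɛ/; [+back] alone would also admit /ʊ, o/ — and no other single listed feature has exactly this extension, so two is the minimum.

[+back, -round]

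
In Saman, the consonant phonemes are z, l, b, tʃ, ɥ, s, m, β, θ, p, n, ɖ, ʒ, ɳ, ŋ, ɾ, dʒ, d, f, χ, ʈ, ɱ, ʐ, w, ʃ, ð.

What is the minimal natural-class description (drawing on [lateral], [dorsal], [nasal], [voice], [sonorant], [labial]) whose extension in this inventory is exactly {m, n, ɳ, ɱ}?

/m, n, ɳ, ɱ/ are all [+nasal], [-dorsal], and no other segment in the inventory matches both values. Dropping any one of them over-generates: [-dorsal] alone would also admit /z, l, b, tʃ, …/; [+nasal] alone would also admit /ŋ/. No other single listed feature picks out exactly this set either, so fewer than two features will not do.

[+nasal, -dorsal]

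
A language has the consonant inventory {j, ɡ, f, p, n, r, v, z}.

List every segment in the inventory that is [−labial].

The [−labial] segments here are /j, ɡ, n, r, z/; the remaining /f, p, v/ are [+labial].

j, ɡ, n, r, z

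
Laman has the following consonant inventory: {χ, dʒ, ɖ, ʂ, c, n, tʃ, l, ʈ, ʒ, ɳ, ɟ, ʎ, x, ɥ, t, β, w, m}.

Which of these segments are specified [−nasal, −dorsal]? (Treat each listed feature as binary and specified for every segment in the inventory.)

Eliminate segments failing any feature: /χ, c, ɟ, ʎ, x, ɥ, w/ are [+dorsal]; /n, ɳ, m/ are [+nasal]. The remaining /dʒ, ɖ, ʂ, tʃ, l, ʈ, ʒ, t, β/ satisfy [−nasal], [−dorsal].

dʒ, ɖ, ʂ, tʃ, l, ʈ, ʒ, t, β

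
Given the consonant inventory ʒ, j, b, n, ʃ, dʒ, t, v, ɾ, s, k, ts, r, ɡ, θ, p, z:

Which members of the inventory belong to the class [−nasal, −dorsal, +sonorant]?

ɾ, r

Eliminate segments failing any feature: /ʒ, b, ʃ, dʒ, t, v, s, ts, θ, p, z/ are [−sonorant]; /j, k, ɡ/ are [+dorsal]; /n/ is [+nasal]. The remaining /ɾ, r/ satisfy [−nasal], [−dorsal], [+sonorant].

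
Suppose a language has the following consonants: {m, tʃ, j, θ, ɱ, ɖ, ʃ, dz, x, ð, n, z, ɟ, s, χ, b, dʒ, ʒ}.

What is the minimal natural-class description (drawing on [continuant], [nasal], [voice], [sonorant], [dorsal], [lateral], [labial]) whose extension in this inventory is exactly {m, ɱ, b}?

The target set is precisely the extension of [+labial] in this inventory.

[+labial]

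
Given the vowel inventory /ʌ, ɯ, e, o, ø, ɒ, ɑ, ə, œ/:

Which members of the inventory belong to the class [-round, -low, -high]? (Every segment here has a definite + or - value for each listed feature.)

Checking each segment against [-round], [-low], [-high]: /ʌ/ (mid back unrounded lax vowel), /e/ (mid front unrounded tense vowel), /ə/ (mid central vowel (schwa)) satisfy every feature; every other segment in the inventory fails at least one.

ʌ, e, ə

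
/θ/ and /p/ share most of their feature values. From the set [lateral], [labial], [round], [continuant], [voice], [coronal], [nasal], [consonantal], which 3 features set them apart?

/θ/ is the voiceless dental fricative and /p/ is the voiceless bilabial stop. Both are [−lateral], [−round], [−voice], [−nasal], [+consonantal]. /θ/ is [+continuant] while /p/ is [−continuant]; /θ/ is [−labial] while /p/ is [+labial]; /θ/ is [+coronal] while /p/ is [−coronal], so the distinguishing features are [continuant], [labial], [coronal].

[continuant], [labial], [coronal]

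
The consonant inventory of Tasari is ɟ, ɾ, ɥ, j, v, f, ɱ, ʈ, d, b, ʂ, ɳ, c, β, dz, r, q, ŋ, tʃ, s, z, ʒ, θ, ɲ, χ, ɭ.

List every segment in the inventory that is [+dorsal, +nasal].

ŋ, ɲ

Checking each segment against [+dorsal], [+nasal]: /ŋ/ (velar nasal), /ɲ/ (palatal nasal) satisfy every feature; every other segment in the inventory fails at least one.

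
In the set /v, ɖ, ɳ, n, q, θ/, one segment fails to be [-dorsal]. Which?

q

Every segment except /q/ is [-dorsal]. /q/ (voiceless uvular stop) is [+dorsal], so it is the exception.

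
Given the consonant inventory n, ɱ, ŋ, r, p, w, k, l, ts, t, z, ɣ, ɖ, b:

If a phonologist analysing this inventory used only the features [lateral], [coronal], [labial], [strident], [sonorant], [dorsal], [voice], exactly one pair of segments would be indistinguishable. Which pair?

r, n

Both /r/ and /n/ are [−lateral], [+coronal], [−labial], [−strident], [+sonorant], [−dorsal], [+voice]. Since the list omits [nasal] and [continuant] — which do distinguish the alveolar trill from the alveolar nasal — this pair collapses; all other pairs remain distinct.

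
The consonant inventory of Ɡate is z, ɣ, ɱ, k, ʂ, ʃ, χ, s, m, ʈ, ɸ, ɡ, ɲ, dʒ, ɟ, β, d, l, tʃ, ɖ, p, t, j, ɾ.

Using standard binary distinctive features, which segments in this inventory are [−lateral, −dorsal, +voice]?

z, ɱ, m, dʒ, β, d, ɖ, ɾ

Eliminate segments failing any feature: /ɣ, k, χ, ɡ, ɲ, ɟ, j/ are [+dorsal]; /ʂ, ʃ, s, ʈ, ɸ, tʃ, p, t/ are [−voice]; /l/ is [+lateral]. The remaining /z, ɱ, m, dʒ, β, d, ɖ, ɾ/ satisfy [−lateral], [−dorsal], [+voice].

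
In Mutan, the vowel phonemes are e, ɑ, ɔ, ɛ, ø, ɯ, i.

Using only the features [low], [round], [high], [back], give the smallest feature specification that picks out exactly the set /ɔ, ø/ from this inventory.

/ɔ, ø/ are exactly the [+round] segments in the inventory, so a single feature suffices.

[+round]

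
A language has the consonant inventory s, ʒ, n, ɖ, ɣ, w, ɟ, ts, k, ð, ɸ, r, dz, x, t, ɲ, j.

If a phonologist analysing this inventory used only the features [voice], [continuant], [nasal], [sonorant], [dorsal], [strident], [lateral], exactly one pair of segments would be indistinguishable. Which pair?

On the given features, /w/ and /j/ have an identical profile: [+voice], [+continuant], [-nasal], [+sonorant], [+dorsal], [-strident], [-lateral]. No other two segments in the inventory coincide on all 7 features. (They do differ in [labial], [round] and [back], which are not among the given features.)

w, j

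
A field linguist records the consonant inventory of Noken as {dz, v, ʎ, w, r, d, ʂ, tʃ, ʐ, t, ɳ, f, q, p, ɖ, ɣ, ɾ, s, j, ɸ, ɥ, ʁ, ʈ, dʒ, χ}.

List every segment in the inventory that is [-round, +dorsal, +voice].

Checking each segment against [-round], [+dorsal], [+voice]: /ʎ/ (palatal lateral approximant), /ɣ/ (voiced velar fricative), /j/ (palatal glide), /ʁ/ (voiced uvular fricative) satisfy every feature; every other segment in the inventory fails at least one.

ʎ, ɣ, j, ʁ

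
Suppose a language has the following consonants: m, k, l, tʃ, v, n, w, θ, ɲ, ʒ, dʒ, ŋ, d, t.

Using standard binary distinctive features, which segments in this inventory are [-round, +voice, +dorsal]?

ɲ, ŋ

Among the inventory, the [-round] segments are /m, k, l, tʃ, v, n, θ, ɲ, ʒ, dʒ, ŋ, d, t/.
Of those, [+voice] gives /m, l, v, n, ɲ, ʒ, dʒ, ŋ, d/.
Among these, [+dorsal] leaves /ɲ, ŋ/.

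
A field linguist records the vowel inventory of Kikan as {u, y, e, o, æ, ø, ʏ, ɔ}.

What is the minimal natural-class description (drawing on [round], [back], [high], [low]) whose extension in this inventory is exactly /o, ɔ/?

[−high, +back]

The class [−high], [+back] has exactly /o, ɔ/ as its extension in this inventory. No smaller conjunction from the listed features achieves this: [+back] alone would also admit /u/; [−high] alone would also admit /e, æ, ø/; and checking the remaining single features turns up none with this extension.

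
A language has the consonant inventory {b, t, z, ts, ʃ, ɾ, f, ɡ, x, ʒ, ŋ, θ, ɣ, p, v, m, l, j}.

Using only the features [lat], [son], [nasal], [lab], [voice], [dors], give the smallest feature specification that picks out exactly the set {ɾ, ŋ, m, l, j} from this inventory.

The target set is precisely the extension of [+sonorant] in this inventory.

[+son]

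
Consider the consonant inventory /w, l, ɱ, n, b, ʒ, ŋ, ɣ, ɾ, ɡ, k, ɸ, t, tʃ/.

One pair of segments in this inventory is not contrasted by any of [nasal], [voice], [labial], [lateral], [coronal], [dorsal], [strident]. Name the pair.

ɡ, ɣ

Both /ɡ/ and /ɣ/ are [−nasal], [+voice], [−labial], [−lateral], [−coronal], [+dorsal], [−strident]. Since the list omits [continuant] — which does distinguish the voiced velar stop from the voiced velar fricative — this pair collapses; all other pairs remain distinct.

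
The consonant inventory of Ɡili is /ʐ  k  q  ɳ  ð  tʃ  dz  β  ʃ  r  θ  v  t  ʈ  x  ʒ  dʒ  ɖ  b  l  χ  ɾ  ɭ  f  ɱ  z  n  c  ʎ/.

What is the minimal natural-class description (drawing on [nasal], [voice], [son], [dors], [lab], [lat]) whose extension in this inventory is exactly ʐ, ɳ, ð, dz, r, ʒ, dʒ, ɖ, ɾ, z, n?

The class [+voice], [−lateral], [−labial] has exactly /ʐ, ɳ, ð, dz, r, ʒ, dʒ, ɖ, ɾ, z, n/ as its extension in this inventory. No smaller conjunction from the listed features achieves this: [−lateral, −labial] alone would also admit /k, q, tʃ, ʃ, …/; [+voice, −labial] alone would also admit /l, ɭ, ʎ/; [+voice, −lateral] alone would also admit /β, v, b, ɱ/; and checking the remaining two-feature bundles turns up none with this extension.

[+voice, −lat, −lab]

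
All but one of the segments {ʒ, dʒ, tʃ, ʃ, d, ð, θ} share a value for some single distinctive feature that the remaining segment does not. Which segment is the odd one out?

d

/ʃ, tʃ, ð, ʒ, dʒ, θ/ are all [+distributed], but /d/ (voiced alveolar stop) is [−distributed]. No other single segment can be removed to leave a set sharing one feature value that the removed segment lacks, so /d/ is the odd one out.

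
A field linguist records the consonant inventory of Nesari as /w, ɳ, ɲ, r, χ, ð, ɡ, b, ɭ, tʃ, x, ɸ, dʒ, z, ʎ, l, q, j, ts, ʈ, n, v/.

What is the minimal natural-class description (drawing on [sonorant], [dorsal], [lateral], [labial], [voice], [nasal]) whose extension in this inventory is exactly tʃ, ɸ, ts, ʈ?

Every target segment is [−voice], [−dorsal]; each remaining inventory member fails at least one of these. Each conjunct is needed — [−dorsal] alone would also admit /ɳ, r, ð, b, …/; [−voice] alone would also admit /χ, x, q/ — and no other single listed feature has exactly this extension, so two is the minimum.

[−voice, −dorsal]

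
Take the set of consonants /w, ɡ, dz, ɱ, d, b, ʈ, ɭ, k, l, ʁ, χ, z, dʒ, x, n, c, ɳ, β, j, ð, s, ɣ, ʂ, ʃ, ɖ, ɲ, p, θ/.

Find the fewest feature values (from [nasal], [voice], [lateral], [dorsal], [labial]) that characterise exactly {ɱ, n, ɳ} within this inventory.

[+nasal, -dorsal]

Every target segment is [+nasal], [-dorsal]; each remaining inventory member fails at least one of these. Each conjunct is needed — [-dorsal] alone would also admit /dz, d, b, ʈ, …/; [+nasal] alone would also admit /ɲ/ — and no other single listed feature has exactly this extension, so two is the minimum.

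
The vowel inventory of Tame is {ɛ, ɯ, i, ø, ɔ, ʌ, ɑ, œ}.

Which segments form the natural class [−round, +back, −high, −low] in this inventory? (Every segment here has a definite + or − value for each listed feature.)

Among the inventory, the [−round] segments are /ɛ, ɯ, i, ʌ, ɑ/.
Then [+back] gives /ɯ, ʌ, ɑ/.
Intersecting with [−high] gives /ʌ, ɑ/.
Of those, [−low] leaves /ʌ/.

ʌ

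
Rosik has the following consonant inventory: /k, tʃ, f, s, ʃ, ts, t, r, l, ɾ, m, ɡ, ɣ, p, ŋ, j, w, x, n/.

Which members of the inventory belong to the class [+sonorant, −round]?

r, l, ɾ, m, ŋ, j, n

First, the [+sonorant] segments are /r, l, ɾ, m, ŋ, j, w, n/.
Of those, [−round] leaves /r, l, ɾ, m, ŋ, j, n/.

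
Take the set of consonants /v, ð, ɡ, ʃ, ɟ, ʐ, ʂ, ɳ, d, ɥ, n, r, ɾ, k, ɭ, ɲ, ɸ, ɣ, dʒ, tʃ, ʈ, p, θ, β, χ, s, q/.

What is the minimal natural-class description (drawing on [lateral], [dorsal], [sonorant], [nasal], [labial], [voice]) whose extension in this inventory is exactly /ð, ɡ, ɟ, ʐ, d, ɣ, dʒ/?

[−sonorant, +voice, −labial]

Every target segment is [−sonorant], [+voice], [−labial]; each remaining inventory member fails at least one of these. Each conjunct is needed — [+voice, −labial] alone would also admit /ɳ, n, r, ɾ, …/; [−sonorant, −labial] alone would also admit /ʃ, ʂ, k, tʃ, …/; [−sonorant, +voice] alone would also admit /v, β/ — and no other combination of two listed features has exactly this extension, so three is the minimum.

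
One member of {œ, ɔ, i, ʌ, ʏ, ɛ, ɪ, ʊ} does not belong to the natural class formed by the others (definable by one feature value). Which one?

i

/ʏ, ɪ, ɔ, ʌ, ʊ, ɛ, œ/ are all [-tense], but /i/ (high front unrounded tense vowel) is [+tense]. No other single segment can be removed to leave a set sharing one feature value that the removed segment lacks, so /i/ is the odd one out.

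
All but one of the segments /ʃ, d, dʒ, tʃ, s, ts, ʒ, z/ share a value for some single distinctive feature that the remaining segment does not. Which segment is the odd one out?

d

/ʃ, s, ts, tʃ, ʒ, z, dʒ/ are all [+strident], but /d/ (voiced alveolar stop) is [−strident]. No other single segment can be removed to leave a set sharing one feature value that the removed segment lacks, so /d/ is the odd one out.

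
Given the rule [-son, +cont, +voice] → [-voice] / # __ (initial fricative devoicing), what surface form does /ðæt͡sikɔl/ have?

[θæt͡sikɔl]

Only the initial segment /ð/ is both word-initial and matches the structural description. It is a voiced dental fricative, so [-son, +cont, +voice] holds; changing it to [-voice] with all other features held fixed yields /θ/ (voiceless dental fricative). No other segment meets both the structural description and the environment, so the output is [θæt͡sikɔl].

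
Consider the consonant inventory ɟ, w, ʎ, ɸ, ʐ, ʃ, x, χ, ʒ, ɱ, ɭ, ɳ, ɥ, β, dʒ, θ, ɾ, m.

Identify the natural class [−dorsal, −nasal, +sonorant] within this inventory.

ɭ, ɾ

Eliminate segments failing any feature: /ɟ, w, ʎ, x, χ, ɥ/ are [+dorsal]; /ɸ, ʐ, ʃ, ʒ, β, dʒ, θ/ are [−sonorant]; /ɱ, ɳ, m/ are [+nasal]. The remaining /ɭ, ɾ/ satisfy [−dorsal], [−nasal], [+sonorant].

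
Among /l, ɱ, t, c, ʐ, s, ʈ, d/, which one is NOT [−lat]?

l

Every segment except /l/ is [−lateral]. /l/ (alveolar lateral approximant) is [+lateral], so it is the exception.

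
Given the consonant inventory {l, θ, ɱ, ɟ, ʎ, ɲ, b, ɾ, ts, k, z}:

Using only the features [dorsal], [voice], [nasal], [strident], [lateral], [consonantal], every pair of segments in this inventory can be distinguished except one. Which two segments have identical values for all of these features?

ɾ, b

Both /ɾ/ and /b/ are [-dorsal], [+voice], [-nasal], [-strident], [-lateral], [+consonantal]. Since the list omits [sonorant], [labial] and [coronal] — which do distinguish the alveolar tap from the voiced bilabial stop — this pair collapses; all other pairs remain distinct.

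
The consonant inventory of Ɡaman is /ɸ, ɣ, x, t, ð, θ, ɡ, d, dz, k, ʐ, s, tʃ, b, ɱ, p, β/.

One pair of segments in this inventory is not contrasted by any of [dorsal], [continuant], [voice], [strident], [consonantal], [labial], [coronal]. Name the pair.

On the given features, /ɱ/ and /b/ have an identical profile: [-dorsal], [-continuant], [+voice], [-strident], [+consonantal], [+labial], [-coronal]. No other two segments in the inventory coincide on all 7 features. (They do differ in [sonorant] and [nasal], which are not among the given features.)

ɱ, b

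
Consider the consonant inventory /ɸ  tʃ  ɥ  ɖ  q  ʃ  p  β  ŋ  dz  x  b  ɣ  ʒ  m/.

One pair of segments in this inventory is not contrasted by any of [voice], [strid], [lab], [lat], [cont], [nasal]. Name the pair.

Both /β/ and /ɥ/ are [+voice], [-strident], [+labial], [-lateral], [+continuant], [-nasal]. Since the list omits [sonorant], [round] and [dorsal] — which do distinguish the voiced bilabial fricative from the labial-palatal glide — this pair collapses; all other pairs remain distinct.

β, ɥ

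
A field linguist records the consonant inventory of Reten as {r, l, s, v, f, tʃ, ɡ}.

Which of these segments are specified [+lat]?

l

The [+lateral] segments here are /l/; the remaining /r, s, v, f, tʃ, ɡ/ are [-lateral].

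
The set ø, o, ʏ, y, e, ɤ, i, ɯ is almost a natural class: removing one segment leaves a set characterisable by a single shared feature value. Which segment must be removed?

The remaining segments after removing /ʏ/ share [+tense]; /ʏ/ (high front rounded lax vowel) is [−tense]. For every other candidate removal, the leftover set fails to share any single feature value that the removed segment lacks.

ʏ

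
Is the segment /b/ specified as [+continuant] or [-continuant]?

/b/ is the voiced bilabial stop. The feature [continuant] marks segments produced without complete oral closure; /b/ lacks this property, so it is [-continuant].

[-continuant]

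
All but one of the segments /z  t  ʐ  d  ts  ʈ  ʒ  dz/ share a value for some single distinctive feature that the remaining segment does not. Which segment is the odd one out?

[distributed] groups all but one: /d, ts, ʐ, ʈ, t, z, dz/ share [-distributed] while /ʒ/ (voiced postalveolar fricative) alone is [+distributed]. Removing any other segment would not leave a single-feature class that excludes it.

ʒ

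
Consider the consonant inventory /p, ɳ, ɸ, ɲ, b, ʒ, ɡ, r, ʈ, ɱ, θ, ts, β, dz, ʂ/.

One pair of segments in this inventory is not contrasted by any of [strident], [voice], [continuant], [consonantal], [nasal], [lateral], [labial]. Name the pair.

ɲ, ɳ

On the given features, /ɲ/ and /ɳ/ have an identical profile: [−strident], [+voice], [−continuant], [+consonantal], [+nasal], [−lateral], [−labial]. No other two segments in the inventory coincide on all 7 features. (They do differ in [dorsal], which is not among the given features.)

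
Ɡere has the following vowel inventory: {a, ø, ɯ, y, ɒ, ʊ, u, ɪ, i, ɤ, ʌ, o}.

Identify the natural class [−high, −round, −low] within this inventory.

Eliminate segments failing any feature: /a/ is [+low]; /ø, ɒ, o/ are [+round]; /ɯ, y, ʊ, u, ɪ, i/ are [+high]. The remaining /ɤ, ʌ/ satisfy [−high], [−round], [−low].

ɤ, ʌ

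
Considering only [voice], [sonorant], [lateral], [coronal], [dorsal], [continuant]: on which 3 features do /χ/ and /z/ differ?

/χ/ is the voiceless uvular fricative and /z/ is the voiced alveolar fricative. Both are [−sonorant], [−lateral], [+continuant]. /χ/ is [−voice] while /z/ is [+voice]; /χ/ is [−coronal] while /z/ is [+coronal]; /χ/ is [+dorsal] while /z/ is [−dorsal], so the distinguishing features are [voice], [coronal], [dorsal].

[voice], [coronal], [dorsal]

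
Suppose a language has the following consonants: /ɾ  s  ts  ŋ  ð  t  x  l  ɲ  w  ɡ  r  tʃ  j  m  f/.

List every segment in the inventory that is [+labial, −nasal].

w, f

Among the inventory, the [+labial] segments are /w, m, f/.
Of those, [−nasal] leaves /w, f/.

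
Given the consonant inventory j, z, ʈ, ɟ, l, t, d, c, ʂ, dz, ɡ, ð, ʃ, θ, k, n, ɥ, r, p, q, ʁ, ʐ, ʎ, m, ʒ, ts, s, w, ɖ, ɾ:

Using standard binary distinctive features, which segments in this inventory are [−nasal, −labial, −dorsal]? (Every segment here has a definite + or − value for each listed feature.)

z, ʈ, l, t, d, ʂ, dz, ð, ʃ, θ, r, ʐ, ʒ, ts, s, ɖ, ɾ

Eliminate segments failing any feature: /j, ɟ, c, ɡ, k, q, ʁ, ʎ/ are [+dorsal]; /n, m/ are [+nasal]; /ɥ, p, w/ are [+labial]. The remaining /z, ʈ, l, t, d, ʂ, dz, ð, ʃ, θ, r, ʐ, ʒ, ts, s, ɖ, ɾ/ satisfy [−nasal], [−labial], [−dorsal].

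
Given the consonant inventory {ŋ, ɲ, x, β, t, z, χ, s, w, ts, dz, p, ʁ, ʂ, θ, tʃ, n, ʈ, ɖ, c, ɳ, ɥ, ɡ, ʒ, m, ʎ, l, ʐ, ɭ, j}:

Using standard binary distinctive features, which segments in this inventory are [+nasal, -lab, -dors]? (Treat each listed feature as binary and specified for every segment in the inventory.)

n, ɳ

Checking each segment against [+nasal], [-labial], [-dorsal]: /n/ (alveolar nasal), /ɳ/ (retroflex nasal) satisfy every feature; every other segment in the inventory fails at least one.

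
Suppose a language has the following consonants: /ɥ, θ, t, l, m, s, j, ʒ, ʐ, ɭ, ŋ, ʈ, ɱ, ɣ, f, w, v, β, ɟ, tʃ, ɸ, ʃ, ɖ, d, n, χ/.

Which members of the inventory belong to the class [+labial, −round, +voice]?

m, ɱ, v, β

Eliminate segments failing any feature: /ɥ, w/ are [+round]; /θ, t, l, s, j, ʒ, ʐ, ɭ, ŋ, ʈ, ɣ, ɟ, tʃ, ʃ, ɖ, d, n, χ/ are [−labial]; /f, ɸ/ are [−voice]. The remaining /m, ɱ, v, β/ satisfy [+labial], [−round], [+voice].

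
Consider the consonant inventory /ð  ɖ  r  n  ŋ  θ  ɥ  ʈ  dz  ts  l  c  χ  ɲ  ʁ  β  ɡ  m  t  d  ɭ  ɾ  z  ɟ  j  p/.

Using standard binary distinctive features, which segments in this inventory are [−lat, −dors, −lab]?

The [−lateral] segments are /ð, ɖ, r, n, ŋ, θ, ɥ, ʈ, dz, ts, c, χ, ɲ, ʁ, β, ɡ, m, t, d, ɾ, z, ɟ, j, p/.
Of those, [−dorsal] gives /ð, ɖ, r, n, θ, ʈ, dz, ts, β, m, t, d, ɾ, z, p/.
Then [−labial] leaves /ð, ɖ, r, n, θ, ʈ, dz, ts, t, d, ɾ, z/.

ð, ɖ, r, n, θ, ʈ, dz, ts, t, d, ɾ, z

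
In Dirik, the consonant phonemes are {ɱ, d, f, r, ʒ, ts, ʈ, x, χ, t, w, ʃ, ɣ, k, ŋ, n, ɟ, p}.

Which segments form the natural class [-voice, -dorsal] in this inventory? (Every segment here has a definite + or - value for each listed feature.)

f, ts, ʈ, t, ʃ, p

Eliminate segments failing any feature: /ɱ, d, r, ʒ, w, ɣ, ŋ, n, ɟ/ are [+voice]; /x, χ, k/ are [+dorsal]. The remaining /f, ts, ʈ, t, ʃ, p/ satisfy [-voice], [-dorsal].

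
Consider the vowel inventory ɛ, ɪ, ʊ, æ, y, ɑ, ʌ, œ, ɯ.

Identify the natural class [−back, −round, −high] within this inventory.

ɛ, æ

Checking each segment against [−back], [−round], [−high]: /ɛ/ (mid front unrounded lax vowel), /æ/ (low front unrounded vowel) satisfy every feature; every other segment in the inventory fails at least one.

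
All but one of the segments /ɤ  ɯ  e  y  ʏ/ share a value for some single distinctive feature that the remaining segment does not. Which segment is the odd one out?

ʏ

The remaining segments after removing /ʏ/ share [+tense]; /ʏ/ (high front rounded lax vowel) is [−tense]. For every other candidate removal, the leftover set fails to share any single feature value that the removed segment lacks.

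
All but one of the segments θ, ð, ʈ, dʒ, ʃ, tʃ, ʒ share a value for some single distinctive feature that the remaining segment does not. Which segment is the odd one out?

The remaining segments after removing /ʈ/ share [+distributed]; /ʈ/ (voiceless retroflex stop) is [−distributed]. For every other candidate removal, the leftover set fails to share any single feature value that the removed segment lacks.

ʈ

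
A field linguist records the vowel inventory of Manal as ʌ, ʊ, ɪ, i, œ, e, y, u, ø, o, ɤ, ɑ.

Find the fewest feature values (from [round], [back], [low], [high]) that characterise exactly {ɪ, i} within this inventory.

[+high, -round]

The class [+high], [-round] has exactly /ɪ, i/ as its extension in this inventory. No smaller conjunction from the listed features achieves this: [-round] alone would also admit /ʌ, e, ɤ, ɑ/; [+high] alone would also admit /ʊ, y, u/; and checking the remaining single features turns up none with this extension.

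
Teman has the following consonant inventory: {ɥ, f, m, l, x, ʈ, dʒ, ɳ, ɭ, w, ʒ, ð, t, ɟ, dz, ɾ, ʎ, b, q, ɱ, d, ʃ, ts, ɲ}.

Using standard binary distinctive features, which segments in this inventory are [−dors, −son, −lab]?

ʈ, dʒ, ʒ, ð, t, dz, d, ʃ, ts

Among the inventory, the [−dorsal] segments are /f, m, l, ʈ, dʒ, ɳ, ɭ, ʒ, ð, t, dz, ɾ, b, ɱ, d, ʃ, ts/.
Then [−sonorant] gives /f, ʈ, dʒ, ʒ, ð, t, dz, b, d, ʃ, ts/.
Of those, [−labial] leaves /ʈ, dʒ, ʒ, ð, t, dz, d, ʃ, ts/.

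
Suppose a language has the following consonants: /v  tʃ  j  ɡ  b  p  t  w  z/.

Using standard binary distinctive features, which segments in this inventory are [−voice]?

tʃ, p, t

The [−voice] segments here are /tʃ, p, t/; the remaining /v, j, ɡ, b, w, z/ are [+voice].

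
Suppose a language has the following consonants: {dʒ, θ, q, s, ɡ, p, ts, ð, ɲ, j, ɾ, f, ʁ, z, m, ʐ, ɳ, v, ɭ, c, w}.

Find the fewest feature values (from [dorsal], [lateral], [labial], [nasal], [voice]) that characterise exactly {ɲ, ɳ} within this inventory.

Every target segment is [+nasal], [−labial]; each remaining inventory member fails at least one of these. Each conjunct is needed — [−labial] alone would also admit /dʒ, θ, q, s, …/; [+nasal] alone would also admit /m/ — and no other single listed feature has exactly this extension, so two is the minimum.

[+nasal, −labial]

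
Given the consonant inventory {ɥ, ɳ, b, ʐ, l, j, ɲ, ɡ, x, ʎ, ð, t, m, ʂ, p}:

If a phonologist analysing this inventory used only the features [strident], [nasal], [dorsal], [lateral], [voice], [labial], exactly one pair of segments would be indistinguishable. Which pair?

ɡ, j

/ɡ/ (voiced velar stop) and /j/ (palatal glide) are both [-strident], [-nasal], [+dorsal], [-lateral], [+voice], [-labial], so none of the listed features separates them. (They do differ in [sonorant], [continuant] and [back], which are not among the given features.) Every other pair in the inventory differs on at least one listed feature.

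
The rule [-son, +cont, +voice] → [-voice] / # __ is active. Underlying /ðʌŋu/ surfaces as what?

Only the initial segment /ð/ is both word-initial and matches the structural description. It is a voiced dental fricative, so [-son, +cont, +voice] holds; changing it to [-voice] with all other features held fixed yields /θ/ (voiceless dental fricative). No other segment meets both the structural description and the environment, so the output is [θʌŋu].

[θʌŋu]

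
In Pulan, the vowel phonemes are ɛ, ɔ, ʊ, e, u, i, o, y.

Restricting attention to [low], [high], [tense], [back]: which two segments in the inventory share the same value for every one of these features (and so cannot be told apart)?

y, i

Both /y/ and /i/ are [-low], [+high], [+tense], [-back]. Since the list omits [labial] and [round] — which do distinguish the high front rounded tense vowel from the high front unrounded tense vowel — this pair collapses; all other pairs remain distinct.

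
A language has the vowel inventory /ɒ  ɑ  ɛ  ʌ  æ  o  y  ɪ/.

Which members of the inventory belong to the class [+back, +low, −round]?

ɑ

Eliminate segments failing any feature: /ɒ/ is [+round]; /ɛ, æ, y, ɪ/ are [−back]; /ʌ, o/ are [−low]. The remaining /ɑ/ satisfy [+back], [+low], [−round].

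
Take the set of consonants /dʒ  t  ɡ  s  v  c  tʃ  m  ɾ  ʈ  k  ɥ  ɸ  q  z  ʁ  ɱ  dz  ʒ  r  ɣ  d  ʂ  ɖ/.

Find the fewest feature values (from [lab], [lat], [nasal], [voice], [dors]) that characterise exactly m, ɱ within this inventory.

Every target segment is [+nasal] and no other inventory member is, so one feature is enough.

[+nasal]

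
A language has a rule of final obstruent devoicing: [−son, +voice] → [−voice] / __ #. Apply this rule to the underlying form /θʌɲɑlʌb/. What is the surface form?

/b/ satisfies [−son, +voice] and sits in __ #. The [−voice] counterpart of the voiced bilabial stop is /p/. Other segments in /θʌɲɑlʌb/ either fail the structural description or are not in the environment, so the surface form is [θʌɲɑlʌp].

[θʌɲɑlʌp]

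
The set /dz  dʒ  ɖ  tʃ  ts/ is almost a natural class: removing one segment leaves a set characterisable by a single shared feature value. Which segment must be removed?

[delayed release] (equivalently [strident]) groups all but one: /dz, ts, tʃ, dʒ/ share [+delayed release] while /ɖ/ (voiced retroflex stop) alone is [−delayed release]. Removing any other segment would not leave a single-feature class that excludes it.

ɖ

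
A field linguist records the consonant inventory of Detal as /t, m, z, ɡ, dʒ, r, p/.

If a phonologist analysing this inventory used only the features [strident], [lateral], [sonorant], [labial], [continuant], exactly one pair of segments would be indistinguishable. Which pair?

ɡ, t

On the given features, /ɡ/ and /t/ have an identical profile: [-strident], [-lateral], [-sonorant], [-labial], [-continuant]. No other two segments in the inventory coincide on all 5 features. (They do differ in [voice], [coronal] and [dorsal], which are not among the given features.)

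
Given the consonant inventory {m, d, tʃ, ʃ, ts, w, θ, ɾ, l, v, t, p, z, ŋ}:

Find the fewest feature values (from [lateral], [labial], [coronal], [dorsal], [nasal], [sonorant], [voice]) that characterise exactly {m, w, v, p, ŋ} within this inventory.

[-coronal]

/m, w, v, p, ŋ/ are exactly the [-coronal] segments in the inventory, so a single feature suffices.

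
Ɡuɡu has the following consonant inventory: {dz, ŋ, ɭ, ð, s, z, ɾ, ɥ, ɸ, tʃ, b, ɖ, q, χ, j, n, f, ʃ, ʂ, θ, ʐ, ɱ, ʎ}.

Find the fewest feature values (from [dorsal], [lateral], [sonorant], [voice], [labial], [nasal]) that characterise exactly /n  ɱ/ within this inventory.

/n, ɱ/ are all [+nasal], [−dorsal], and no other segment in the inventory matches both values. Dropping any one of them over-generates: [−dorsal] alone would also admit /dz, ɭ, ð, s, …/; [+nasal] alone would also admit /ŋ/. No other single listed feature picks out exactly this set either, so fewer than two features will not do.

[+nasal, −dorsal]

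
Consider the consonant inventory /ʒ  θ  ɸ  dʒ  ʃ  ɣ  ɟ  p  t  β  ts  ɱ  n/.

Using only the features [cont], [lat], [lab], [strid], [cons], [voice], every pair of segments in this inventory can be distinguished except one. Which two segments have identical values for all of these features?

n, ɟ

On the given features, /n/ and /ɟ/ have an identical profile: [-continuant], [-lateral], [-labial], [-strident], [+consonantal], [+voice]. No other two segments in the inventory coincide on all 6 features. (They do differ in [sonorant], [nasal] and [dorsal], which are not among the given features.)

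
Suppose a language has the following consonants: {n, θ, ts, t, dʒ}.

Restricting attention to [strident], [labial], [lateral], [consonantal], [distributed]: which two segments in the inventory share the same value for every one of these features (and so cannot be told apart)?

Both /n/ and /t/ are [−strident], [−labial], [−lateral], [+consonantal], [−distributed]. Since the list omits [sonorant], [voice] and [nasal] — which do distinguish the alveolar nasal from the voiceless alveolar stop — this pair collapses; all other pairs remain distinct.

n, t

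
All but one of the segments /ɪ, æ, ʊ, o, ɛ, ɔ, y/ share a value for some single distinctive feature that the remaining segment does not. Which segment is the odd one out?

[low] groups all but one: /ɪ, y, ɛ, ɔ, ʊ, o/ share [−low] while /æ/ (low front unrounded vowel) alone is [+low]. Removing any other segment would not leave a single-feature class that excludes it.

æ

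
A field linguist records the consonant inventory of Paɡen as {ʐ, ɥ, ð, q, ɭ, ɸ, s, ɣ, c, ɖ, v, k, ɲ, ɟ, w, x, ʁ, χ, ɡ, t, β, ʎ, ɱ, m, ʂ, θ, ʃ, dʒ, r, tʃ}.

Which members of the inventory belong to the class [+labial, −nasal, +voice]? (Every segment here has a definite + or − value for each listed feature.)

ɥ, v, w, β

Checking each segment against [+labial], [−nasal], [+voice]: /ɥ/ (labial-palatal glide), /v/ (voiced labiodental fricative), /w/ (labial-velar glide), /β/ (voiced bilabial fricative) satisfy every feature; every other segment in the inventory fails at least one.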